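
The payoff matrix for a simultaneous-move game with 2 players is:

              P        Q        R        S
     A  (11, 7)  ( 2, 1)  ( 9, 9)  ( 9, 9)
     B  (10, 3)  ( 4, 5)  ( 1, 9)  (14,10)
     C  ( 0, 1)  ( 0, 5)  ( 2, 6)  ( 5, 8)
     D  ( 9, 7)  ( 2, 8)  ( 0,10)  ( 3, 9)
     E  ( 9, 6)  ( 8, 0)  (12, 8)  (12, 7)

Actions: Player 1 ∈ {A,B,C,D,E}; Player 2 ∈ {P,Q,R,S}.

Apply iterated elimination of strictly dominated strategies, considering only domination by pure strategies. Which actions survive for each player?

IESDS → P1:{B,E} P2:{R,S}

P1 drop C (A beats it: P:11>0 Q:2>0 R:9>2 S:9>5)
P1 drop D (B beats it: P:10>9 Q:4>2 R:1>0 S:14>3)
P2 drop P (R beats it: A:9>7 B:9>3 E:8>6)
P1 drop A (E beats it: Q:8>2 R:12>9 S:12>9)
P2 drop Q (R beats it: B:9>5 E:8>0)
P1→{B,E} P2→{R,S}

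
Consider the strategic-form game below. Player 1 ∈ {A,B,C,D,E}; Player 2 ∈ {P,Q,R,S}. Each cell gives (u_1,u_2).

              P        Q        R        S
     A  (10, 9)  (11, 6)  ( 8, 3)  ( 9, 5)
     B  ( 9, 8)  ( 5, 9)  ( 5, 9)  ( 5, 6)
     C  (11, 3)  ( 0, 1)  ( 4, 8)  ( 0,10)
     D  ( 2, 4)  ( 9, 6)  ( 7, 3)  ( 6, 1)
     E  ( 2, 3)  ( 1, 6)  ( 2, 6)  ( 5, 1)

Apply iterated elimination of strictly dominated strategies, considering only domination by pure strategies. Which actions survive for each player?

P1 drop B (A beats it: P:10>9 Q:11>5 R:8>5 S:9>5)
P1 drop D (A beats it: P:10>2 Q:11>9 R:8>7 S:9>6)
P1 drop E (A beats it: P:10>2 Q:11>1 R:8>2 S:9>5)
P2 drop Q (P beats it: A:9>6 C:3>1)
P2 drop R (S beats it: A:5>3 C:10>8)
P1→{A,C} P2→{P,S}

Remaining: P1:{A,C} P2:{P,S}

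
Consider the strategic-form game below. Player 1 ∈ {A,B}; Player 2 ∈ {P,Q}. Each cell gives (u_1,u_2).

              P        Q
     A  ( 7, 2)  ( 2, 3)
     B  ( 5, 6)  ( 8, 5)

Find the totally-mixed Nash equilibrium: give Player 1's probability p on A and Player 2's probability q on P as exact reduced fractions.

P1 indiff ⇒ q·7+(1-q)·2 = q·5+(1-q)·8 ⇒ q(2) = (1-q)(6) ⇒ q = 3/4
P2 indiff ⇒ p·2+(1-p)·6 = p·3+(1-p)·5 ⇒ p(-1) = (1-p)(-1) ⇒ p = 1/2

p=1/2, q=3/4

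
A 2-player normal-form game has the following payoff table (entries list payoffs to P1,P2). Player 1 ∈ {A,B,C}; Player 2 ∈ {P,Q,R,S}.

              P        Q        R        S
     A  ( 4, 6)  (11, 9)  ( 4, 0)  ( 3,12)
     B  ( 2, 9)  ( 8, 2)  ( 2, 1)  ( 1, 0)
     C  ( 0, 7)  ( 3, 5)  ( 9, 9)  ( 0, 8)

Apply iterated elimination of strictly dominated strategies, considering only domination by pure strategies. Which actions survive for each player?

P1 drop B (A beats it: P:4>2 Q:11>8 R:4>2 S:3>1)
P2 drop P (S beats it: A:12>6 C:8>7)
P2 drop Q (S beats it: A:12>9 C:8>5)
P1→{A,C} P2→{R,S}

Remaining: P1:{A,C} P2:{R,S}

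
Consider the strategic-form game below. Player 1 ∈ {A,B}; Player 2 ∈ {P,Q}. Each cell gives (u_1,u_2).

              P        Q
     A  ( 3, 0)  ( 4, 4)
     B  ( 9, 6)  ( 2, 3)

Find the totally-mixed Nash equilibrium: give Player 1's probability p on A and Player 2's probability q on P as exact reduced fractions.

P1 indiff ⇒ q·3+(1-q)·4 = q·9+(1-q)·2 ⇒ q(-6) = (1-q)(-2) ⇒ q = 1/4
P2 indiff ⇒ p·0+(1-p)·6 = p·4+(1-p)·3 ⇒ p(-4) = (1-p)(-3) ⇒ p = 3/7

P1 mixes 3/7 on A; P2 mixes 1/4 on P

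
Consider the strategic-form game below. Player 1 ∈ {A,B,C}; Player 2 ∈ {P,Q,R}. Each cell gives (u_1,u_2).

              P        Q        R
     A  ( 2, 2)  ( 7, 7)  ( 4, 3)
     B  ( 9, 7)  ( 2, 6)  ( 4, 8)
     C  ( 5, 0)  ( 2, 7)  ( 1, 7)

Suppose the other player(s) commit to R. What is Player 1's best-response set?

u_1(A vs R) = 4
u_1(B vs R) = 4
u_1(C vs R) = 1
max payoff 4 at {A,B}

argmax u_1 = {A,B}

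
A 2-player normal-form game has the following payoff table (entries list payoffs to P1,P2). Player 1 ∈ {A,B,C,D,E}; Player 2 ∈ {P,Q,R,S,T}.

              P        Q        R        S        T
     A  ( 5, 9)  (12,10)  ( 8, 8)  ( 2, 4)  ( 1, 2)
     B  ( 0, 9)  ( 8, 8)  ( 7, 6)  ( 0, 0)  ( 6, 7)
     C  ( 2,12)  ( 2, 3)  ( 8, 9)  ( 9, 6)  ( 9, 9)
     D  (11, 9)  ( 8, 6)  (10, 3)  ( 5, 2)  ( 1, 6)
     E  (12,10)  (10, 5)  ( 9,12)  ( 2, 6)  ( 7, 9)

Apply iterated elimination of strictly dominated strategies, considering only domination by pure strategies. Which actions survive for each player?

P1 drop B (E beats it: P:12>0 Q:10>8 R:9>7 S:2>0 T:7>6)
P2 drop S (P beats it: A:9>4 C:12>6 D:9>2 E:10>6)
P2 drop T (P beats it: A:9>2 C:12>9 D:9>6 E:10>9)
P1 drop C (D beats it: P:11>2 Q:8>2 R:10>8)
P1→{A,D,E} P2→{P,Q,R}

IESDS → P1:{A,D,E} P2:{P,Q,R}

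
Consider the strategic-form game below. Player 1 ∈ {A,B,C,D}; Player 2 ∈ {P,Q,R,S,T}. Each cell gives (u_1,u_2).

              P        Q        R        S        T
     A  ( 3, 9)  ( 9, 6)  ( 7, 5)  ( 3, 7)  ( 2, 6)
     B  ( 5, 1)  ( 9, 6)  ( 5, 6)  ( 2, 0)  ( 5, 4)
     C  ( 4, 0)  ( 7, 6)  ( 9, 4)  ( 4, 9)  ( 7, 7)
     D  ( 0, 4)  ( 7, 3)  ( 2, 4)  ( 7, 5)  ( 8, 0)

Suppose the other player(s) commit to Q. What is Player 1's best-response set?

P1 best: {A,B}

u_1(A vs Q) = 9
u_1(B vs Q) = 9
u_1(C vs Q) = 7
u_1(D vs Q) = 7
max payoff 9 at {A,B}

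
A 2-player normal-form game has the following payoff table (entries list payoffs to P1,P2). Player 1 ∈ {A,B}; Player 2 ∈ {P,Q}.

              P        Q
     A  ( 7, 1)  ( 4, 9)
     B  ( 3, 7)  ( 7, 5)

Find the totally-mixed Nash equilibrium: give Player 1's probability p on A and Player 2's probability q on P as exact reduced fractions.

P1 mixes 1/5 on A; P2 mixes 3/7 on P

P1 indiff ⇒ q·7+(1-q)·4 = q·3+(1-q)·7 ⇒ q(4) = (1-q)(3) ⇒ q = 3/7
P2 indiff ⇒ p·1+(1-p)·7 = p·9+(1-p)·5 ⇒ p(-8) = (1-p)(-2) ⇒ p = 1/5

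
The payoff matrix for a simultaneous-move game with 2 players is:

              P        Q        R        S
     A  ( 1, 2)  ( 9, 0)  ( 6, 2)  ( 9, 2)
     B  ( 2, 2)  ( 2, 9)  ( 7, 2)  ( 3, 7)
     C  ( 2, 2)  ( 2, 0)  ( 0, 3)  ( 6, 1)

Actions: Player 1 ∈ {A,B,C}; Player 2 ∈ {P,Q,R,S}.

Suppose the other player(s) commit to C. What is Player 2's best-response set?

u_2(P vs C) = 2
u_2(Q vs C) = 0
u_2(R vs C) = 3
u_2(S vs C) = 1
max payoff 3 at {R}

argmax u_2 = {R}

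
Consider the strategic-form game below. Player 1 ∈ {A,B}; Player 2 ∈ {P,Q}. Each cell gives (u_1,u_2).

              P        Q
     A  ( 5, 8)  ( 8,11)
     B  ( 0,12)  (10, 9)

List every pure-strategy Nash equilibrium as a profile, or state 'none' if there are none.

(A,P): not NE [P2→Q gives 11>8]
(A,Q): not NE [P1→B gives 10>8]
(B,P): not NE [P1→A gives 5>0]
(B,Q): not NE [P2→P gives 12>9]

PSNE: ∅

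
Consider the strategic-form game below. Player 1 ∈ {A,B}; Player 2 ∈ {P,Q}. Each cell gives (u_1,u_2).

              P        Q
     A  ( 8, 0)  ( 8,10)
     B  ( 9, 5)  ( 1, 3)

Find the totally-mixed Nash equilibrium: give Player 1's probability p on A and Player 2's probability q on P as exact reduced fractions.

(p,q) = (1/6, 7/8)

P1 indiff ⇒ q·8+(1-q)·8 = q·9+(1-q)·1 ⇒ q(-1) = (1-q)(-7) ⇒ q = 7/8
P2 indiff ⇒ p·0+(1-p)·5 = p·10+(1-p)·3 ⇒ p(-10) = (1-p)(-2) ⇒ p = 1/6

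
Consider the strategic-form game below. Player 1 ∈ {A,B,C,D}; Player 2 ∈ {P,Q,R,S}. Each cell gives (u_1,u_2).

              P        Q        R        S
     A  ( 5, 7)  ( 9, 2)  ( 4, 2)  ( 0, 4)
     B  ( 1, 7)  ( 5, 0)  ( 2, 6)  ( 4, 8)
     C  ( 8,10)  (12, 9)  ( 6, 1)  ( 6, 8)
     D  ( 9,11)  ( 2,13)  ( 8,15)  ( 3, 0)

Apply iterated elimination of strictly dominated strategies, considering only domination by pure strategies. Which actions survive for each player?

P1 drop A (C beats it: P:8>5 Q:12>9 R:6>4 S:6>0)
P1 drop B (C beats it: P:8>1 Q:12>5 R:6>2 S:6>4)
P2 drop S (P beats it: C:10>8 D:11>0)
P1→{C,D} P2→{P,Q,R}

Remaining: P1:{C,D} P2:{P,Q,R}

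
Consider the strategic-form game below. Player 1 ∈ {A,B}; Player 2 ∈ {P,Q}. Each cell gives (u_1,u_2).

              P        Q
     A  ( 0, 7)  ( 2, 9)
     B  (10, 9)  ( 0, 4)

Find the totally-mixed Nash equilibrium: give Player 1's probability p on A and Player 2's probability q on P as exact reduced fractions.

P1 indiff ⇒ q·0+(1-q)·2 = q·10+(1-q)·0 ⇒ q(-10) = (1-q)(-2) ⇒ q = 1/6
P2 indiff ⇒ p·7+(1-p)·9 = p·9+(1-p)·4 ⇒ p(-2) = (1-p)(-5) ⇒ p = 5/7

P1 mixes 5/7 on A; P2 mixes 1/6 on P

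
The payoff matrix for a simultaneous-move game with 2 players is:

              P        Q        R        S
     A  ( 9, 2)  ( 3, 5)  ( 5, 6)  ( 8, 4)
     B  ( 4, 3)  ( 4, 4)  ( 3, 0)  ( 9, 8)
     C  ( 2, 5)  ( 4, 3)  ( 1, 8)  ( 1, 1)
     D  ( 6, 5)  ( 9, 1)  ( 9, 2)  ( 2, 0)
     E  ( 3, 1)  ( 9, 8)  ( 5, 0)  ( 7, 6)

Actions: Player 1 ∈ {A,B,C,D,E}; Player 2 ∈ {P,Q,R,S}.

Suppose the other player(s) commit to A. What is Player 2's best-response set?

argmax u_2 = {R}

u_2(P vs A) = 2
u_2(Q vs A) = 5
u_2(R vs A) = 6
u_2(S vs A) = 4
max payoff 6 at {R}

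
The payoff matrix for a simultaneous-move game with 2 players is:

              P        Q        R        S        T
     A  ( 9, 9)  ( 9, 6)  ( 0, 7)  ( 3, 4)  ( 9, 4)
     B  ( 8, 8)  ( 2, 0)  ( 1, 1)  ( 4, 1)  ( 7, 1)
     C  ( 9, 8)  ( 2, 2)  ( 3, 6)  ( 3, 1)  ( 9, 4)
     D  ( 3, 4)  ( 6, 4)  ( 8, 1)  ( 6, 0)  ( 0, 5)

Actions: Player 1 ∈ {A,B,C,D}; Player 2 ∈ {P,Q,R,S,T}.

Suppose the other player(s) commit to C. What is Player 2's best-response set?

BR_2 = {P}

u_2(P vs C) = 8
u_2(Q vs C) = 2
u_2(R vs C) = 6
u_2(S vs C) = 1
u_2(T vs C) = 4
max payoff 8 at {P}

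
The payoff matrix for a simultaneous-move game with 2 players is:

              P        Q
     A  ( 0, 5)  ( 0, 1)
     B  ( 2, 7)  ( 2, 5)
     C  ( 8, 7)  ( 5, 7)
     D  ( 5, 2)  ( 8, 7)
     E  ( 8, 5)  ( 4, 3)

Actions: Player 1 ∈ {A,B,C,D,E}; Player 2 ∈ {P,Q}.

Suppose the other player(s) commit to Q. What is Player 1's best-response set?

u_1(A vs Q) = 0
u_1(B vs Q) = 2
u_1(C vs Q) = 5
u_1(D vs Q) = 8
u_1(E vs Q) = 4
max payoff 8 at {D}

argmax u_1 = {D}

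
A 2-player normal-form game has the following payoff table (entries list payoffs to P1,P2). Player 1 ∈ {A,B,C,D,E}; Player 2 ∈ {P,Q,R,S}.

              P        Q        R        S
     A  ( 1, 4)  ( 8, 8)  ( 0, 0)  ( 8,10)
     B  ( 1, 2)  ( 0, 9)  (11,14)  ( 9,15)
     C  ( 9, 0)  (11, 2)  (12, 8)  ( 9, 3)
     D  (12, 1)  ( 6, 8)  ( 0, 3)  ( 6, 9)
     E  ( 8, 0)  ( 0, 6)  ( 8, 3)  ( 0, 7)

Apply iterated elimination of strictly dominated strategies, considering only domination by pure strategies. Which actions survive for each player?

P1 drop A (C beats it: P:9>1 Q:11>8 R:12>0 S:9>8)
P1 drop E (C beats it: P:9>8 Q:11>0 R:12>8 S:9>0)
P2 drop P (Q beats it: B:9>2 C:2>0 D:8>1)
P1 drop D (C beats it: Q:11>6 R:12>0 S:9>6)
P2 drop Q (R beats it: B:14>9 C:8>2)
P1→{B,C} P2→{R,S}

Remaining: P1:{B,C} P2:{R,S}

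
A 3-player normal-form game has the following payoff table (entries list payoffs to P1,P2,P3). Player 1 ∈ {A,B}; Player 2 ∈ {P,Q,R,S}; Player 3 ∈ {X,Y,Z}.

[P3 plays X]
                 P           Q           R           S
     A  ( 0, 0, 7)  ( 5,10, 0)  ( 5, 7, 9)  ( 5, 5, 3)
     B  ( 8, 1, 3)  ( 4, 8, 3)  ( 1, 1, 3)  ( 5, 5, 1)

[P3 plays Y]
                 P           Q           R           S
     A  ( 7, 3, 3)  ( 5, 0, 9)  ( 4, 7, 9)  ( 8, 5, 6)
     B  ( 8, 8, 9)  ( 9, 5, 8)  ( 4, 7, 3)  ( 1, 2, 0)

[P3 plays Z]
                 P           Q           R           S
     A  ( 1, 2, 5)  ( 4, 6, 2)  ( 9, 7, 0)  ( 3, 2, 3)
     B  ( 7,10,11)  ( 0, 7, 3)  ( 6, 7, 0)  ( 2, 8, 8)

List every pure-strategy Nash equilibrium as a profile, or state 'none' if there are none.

(A,P,X): not NE [P1→B gives 8>0; P2→Q gives 10>0]
(A,P,Y): not NE [P1→B gives 8>7; P2→R gives 7>3; P3→X gives 7>3]
(A,P,Z): not NE [P1→B gives 7>1; P2→R gives 7>2; P3→X gives 7>5]
(A,Q,X): not NE [P3→Y gives 9>0]
(A,Q,Y): not NE [P1→B gives 9>5; P2→R gives 7>0]
(A,Q,Z): not NE [P2→R gives 7>6; P3→Y gives 9>2]
(A,R,X): not NE [P2→Q gives 10>7]
(A,R,Y): NE
(A,R,Z): not NE [P3→Y gives 9>0]
(A,S,X): not NE [P2→Q gives 10>5; P3→Y gives 6>3]
(A,S,Y): not NE [P2→R gives 7>5]
(A,S,Z): not NE [P2→R gives 7>2; P3→Y gives 6>3]
(B,P,X): not NE [P2→Q gives 8>1; P3→Z gives 11>3]
(B,P,Y): not NE [P3→Z gives 11>9]
(B,P,Z): NE
(B,Q,X): not NE [P1→A gives 5>4; P3→Y gives 8>3]
(B,Q,Y): not NE [P2→P gives 8>5]
(B,Q,Z): not NE [P1→A gives 4>0; P2→P gives 10>7; P3→Y gives 8>3]
(B,R,X): not NE [P1→A gives 5>1; P2→Q gives 8>1]
(B,R,Y): not NE [P2→P gives 8>7]
(B,R,Z): not NE [P1→A gives 9>6; P2→P gives 10>7; P3→Y gives 3>0]
(B,S,X): not NE [P2→Q gives 8>5; P3→Z gives 8>1]
(B,S,Y): not NE [P1→A gives 8>1; P2→P gives 8>2; P3→Z gives 8>0]
(B,S,Z): not NE [P1→A gives 3>2; P2→P gives 10>8]

Nash profiles: (A,R,Y), (B,P,Z)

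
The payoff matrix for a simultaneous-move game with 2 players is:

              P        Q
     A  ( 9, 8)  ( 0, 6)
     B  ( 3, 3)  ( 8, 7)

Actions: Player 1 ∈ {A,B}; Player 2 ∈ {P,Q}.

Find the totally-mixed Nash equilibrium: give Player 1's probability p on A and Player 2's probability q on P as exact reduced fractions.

P1 indiff ⇒ q·9+(1-q)·0 = q·3+(1-q)·8 ⇒ q(6) = (1-q)(8) ⇒ q = 4/7
P2 indiff ⇒ p·8+(1-p)·3 = p·6+(1-p)·7 ⇒ p(2) = (1-p)(4) ⇒ p = 2/3

(p,q) = (2/3, 4/7)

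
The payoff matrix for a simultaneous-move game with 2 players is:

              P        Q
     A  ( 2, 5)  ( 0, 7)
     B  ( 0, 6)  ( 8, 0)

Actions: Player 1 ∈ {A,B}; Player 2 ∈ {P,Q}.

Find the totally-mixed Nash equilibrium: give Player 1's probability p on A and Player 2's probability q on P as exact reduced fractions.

(p,q) = (3/4, 4/5)

P1 indiff ⇒ q·2+(1-q)·0 = q·0+(1-q)·8 ⇒ q(2) = (1-q)(8) ⇒ q = 4/5
P2 indiff ⇒ p·5+(1-p)·6 = p·7+(1-p)·0 ⇒ p(-2) = (1-p)(-6) ⇒ p = 3/4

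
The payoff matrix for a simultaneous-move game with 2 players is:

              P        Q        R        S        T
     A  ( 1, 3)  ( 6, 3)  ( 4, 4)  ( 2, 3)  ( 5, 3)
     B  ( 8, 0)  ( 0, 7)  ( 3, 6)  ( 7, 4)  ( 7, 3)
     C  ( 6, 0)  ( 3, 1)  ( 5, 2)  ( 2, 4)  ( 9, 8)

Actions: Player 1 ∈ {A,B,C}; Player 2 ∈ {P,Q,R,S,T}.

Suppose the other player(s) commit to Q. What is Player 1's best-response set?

u_1(A vs Q) = 6
u_1(B vs Q) = 0
u_1(C vs Q) = 3
max payoff 6 at {A}

P1 best: {A}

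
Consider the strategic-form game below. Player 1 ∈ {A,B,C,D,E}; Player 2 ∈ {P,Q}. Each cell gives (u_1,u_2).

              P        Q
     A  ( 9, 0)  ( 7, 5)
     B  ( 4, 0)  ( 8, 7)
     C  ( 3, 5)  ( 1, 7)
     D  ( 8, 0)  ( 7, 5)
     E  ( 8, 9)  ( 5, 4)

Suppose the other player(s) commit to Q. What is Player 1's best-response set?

u_1(A vs Q) = 7
u_1(B vs Q) = 8
u_1(C vs Q) = 1
u_1(D vs Q) = 7
u_1(E vs Q) = 5
max payoff 8 at {B}

BR_1 = {B}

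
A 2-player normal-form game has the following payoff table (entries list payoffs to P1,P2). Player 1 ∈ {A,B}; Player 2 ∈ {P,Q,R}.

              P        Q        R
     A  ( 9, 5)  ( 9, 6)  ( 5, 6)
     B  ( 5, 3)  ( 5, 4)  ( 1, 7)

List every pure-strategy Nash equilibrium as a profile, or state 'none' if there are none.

(A,P): not NE [P2→R gives 6>5]
(A,Q): NE
(A,R): NE
(B,P): not NE [P1→A gives 9>5; P2→R gives 7>3]
(B,Q): not NE [P1→A gives 9>5; P2→R gives 7>4]
(B,R): not NE [P1→A gives 5>1]

NE set: (A,Q), (A,R)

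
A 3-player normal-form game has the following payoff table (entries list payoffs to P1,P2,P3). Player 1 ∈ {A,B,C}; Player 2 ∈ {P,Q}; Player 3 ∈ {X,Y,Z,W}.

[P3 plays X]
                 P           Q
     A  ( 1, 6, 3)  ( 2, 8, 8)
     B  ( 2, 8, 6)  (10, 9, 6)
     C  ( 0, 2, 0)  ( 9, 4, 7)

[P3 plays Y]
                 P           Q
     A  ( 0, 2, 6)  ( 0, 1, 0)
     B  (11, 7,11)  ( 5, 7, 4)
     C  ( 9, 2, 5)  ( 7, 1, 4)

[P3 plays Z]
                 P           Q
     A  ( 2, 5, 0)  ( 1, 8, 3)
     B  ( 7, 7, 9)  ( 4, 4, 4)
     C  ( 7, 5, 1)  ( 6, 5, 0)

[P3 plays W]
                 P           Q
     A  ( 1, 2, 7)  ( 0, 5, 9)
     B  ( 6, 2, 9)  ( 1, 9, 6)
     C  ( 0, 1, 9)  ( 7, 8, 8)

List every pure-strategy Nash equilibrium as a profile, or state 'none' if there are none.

PSNE = {(B,P,Y), (B,Q,X), (C,Q,W)}

(A,P,X): not NE [P1→B gives 2>1; P2→Q gives 8>6; P3→W gives 7>3]
(A,P,Y): not NE [P1→B gives 11>0; P3→W gives 7>6]
(A,P,Z): not NE [P1→C gives 7>2; P2→Q gives 8>5; P3→W gives 7>0]
(A,P,W): not NE [P1→B gives 6>1; P2→Q gives 5>2]
(A,Q,X): not NE [P1→B gives 10>2; P3→W gives 9>8]
(A,Q,Y): not NE [P1→C gives 7>0; P2→P gives 2>1; P3→W gives 9>0]
(A,Q,Z): not NE [P1→C gives 6>1; P3→W gives 9>3]
(A,Q,W): not NE [P1→C gives 7>0]
(B,P,X): not NE [P2→Q gives 9>8; P3→Y gives 11>6]
(B,P,Y): NE
(B,P,Z): not NE [P3→Y gives 11>9]
(B,P,W): not NE [P2→Q gives 9>2; P3→Y gives 11>9]
(B,Q,X): NE
(B,Q,Y): not NE [P1→C gives 7>5; P3→W gives 6>4]
(B,Q,Z): not NE [P1→C gives 6>4; P2→P gives 7>4; P3→W gives 6>4]
(B,Q,W): not NE [P1→C gives 7>1]
(C,P,X): not NE [P1→B gives 2>0; P2→Q gives 4>2; P3→W gives 9>0]
(C,P,Y): not NE [P1→B gives 11>9; P3→W gives 9>5]
(C,P,Z): not NE [P3→W gives 9>1]
(C,P,W): not NE [P1→B gives 6>0; P2→Q gives 8>1]
(C,Q,X): not NE [P1→B gives 10>9; P3→W gives 8>7]
(C,Q,Y): not NE [P2→P gives 2>1; P3→W gives 8>4]
(C,Q,Z): not NE [P3→W gives 8>0]
(C,Q,W): NE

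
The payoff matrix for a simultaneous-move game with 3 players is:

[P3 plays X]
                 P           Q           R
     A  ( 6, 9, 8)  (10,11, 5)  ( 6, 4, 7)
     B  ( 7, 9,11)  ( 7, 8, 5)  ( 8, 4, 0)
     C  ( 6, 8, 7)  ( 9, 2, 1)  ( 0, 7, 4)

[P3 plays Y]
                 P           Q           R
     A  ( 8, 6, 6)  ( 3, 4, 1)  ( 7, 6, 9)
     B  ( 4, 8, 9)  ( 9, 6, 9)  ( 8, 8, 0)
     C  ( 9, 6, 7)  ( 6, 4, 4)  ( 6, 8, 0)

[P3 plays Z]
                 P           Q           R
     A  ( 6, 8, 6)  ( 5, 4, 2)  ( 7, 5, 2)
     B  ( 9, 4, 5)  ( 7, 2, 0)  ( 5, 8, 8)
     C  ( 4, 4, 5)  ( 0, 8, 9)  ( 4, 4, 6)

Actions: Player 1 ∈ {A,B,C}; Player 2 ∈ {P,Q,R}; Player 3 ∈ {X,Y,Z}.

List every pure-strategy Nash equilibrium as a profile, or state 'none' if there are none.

(A,P,X): not NE [P1→B gives 7>6; P2→Q gives 11>9]
(A,P,Y): not NE [P1→C gives 9>8; P3→X gives 8>6]
(A,P,Z): not NE [P1→B gives 9>6; P3→X gives 8>6]
(A,Q,X): NE
(A,Q,Y): not NE [P1→B gives 9>3; P2→R gives 6>4; P3→X gives 5>1]
(A,Q,Z): not NE [P1→B gives 7>5; P2→P gives 8>4; P3→X gives 5>2]
(A,R,X): not NE [P1→B gives 8>6; P2→Q gives 11>4; P3→Y gives 9>7]
(A,R,Y): not NE [P1→B gives 8>7]
(A,R,Z): not NE [P2→P gives 8>5; P3→Y gives 9>2]
(B,P,X): NE
(B,P,Y): not NE [P1→C gives 9>4; P3→X gives 11>9]
(B,P,Z): not NE [P2→R gives 8>4; P3→X gives 11>5]
(B,Q,X): not NE [P1→A gives 10>7; P2→P gives 9>8; P3→Y gives 9>5]
(B,Q,Y): not NE [P2→R gives 8>6]
(B,Q,Z): not NE [P2→R gives 8>2; P3→Y gives 9>0]
(B,R,X): not NE [P2→P gives 9>4; P3→Z gives 8>0]
(B,R,Y): not NE [P3→Z gives 8>0]
(B,R,Z): not NE [P1→A gives 7>5]
(C,P,X): not NE [P1→B gives 7>6]
(C,P,Y): not NE [P2→R gives 8>6]
(C,P,Z): not NE [P1→B gives 9>4; P2→Q gives 8>4; P3→Y gives 7>5]
(C,Q,X): not NE [P1→A gives 10>9; P2→P gives 8>2; P3→Z gives 9>1]
(C,Q,Y): not NE [P1→B gives 9>6; P2→R gives 8>4; P3→Z gives 9>4]
(C,Q,Z): not NE [P1→B gives 7>0]
(C,R,X): not NE [P1→B gives 8>0; P2→P gives 8>7; P3→Z gives 6>4]
(C,R,Y): not NE [P1→B gives 8>6; P3→Z gives 6>0]
(C,R,Z): not NE [P1→A gives 7>4; P2→Q gives 8>4]

PSNE = {(A,Q,X), (B,P,X)}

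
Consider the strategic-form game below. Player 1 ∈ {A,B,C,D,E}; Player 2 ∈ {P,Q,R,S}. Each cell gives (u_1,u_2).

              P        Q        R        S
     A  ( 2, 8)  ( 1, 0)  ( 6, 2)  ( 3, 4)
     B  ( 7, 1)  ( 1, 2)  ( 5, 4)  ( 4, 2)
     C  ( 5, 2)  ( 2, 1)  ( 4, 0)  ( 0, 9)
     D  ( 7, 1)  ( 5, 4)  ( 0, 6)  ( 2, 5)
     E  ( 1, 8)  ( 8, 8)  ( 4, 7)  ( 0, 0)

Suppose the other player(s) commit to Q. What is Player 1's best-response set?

u_1(A vs Q) = 1
u_1(B vs Q) = 1
u_1(C vs Q) = 2
u_1(D vs Q) = 5
u_1(E vs Q) = 8
max payoff 8 at {E}

argmax u_1 = {E}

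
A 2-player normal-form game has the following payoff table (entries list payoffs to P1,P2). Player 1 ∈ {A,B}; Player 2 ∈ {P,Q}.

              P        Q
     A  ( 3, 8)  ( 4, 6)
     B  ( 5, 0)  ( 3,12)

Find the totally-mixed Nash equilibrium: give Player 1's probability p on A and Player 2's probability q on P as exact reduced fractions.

(p,q) = (6/7, 1/3)

P1 indiff ⇒ q·3+(1-q)·4 = q·5+(1-q)·3 ⇒ q(-2) = (1-q)(-1) ⇒ q = 1/3
P2 indiff ⇒ p·8+(1-p)·0 = p·6+(1-p)·12 ⇒ p(2) = (1-p)(12) ⇒ p = 6/7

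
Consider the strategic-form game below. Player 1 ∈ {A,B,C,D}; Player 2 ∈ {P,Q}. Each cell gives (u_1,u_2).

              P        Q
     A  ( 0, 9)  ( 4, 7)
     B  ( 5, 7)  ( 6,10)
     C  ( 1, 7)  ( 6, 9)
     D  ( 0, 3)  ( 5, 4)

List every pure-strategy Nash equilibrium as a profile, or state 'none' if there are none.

(A,P): not NE [P1→B gives 5>0]
(A,Q): not NE [P1→C gives 6>4; P2→P gives 9>7]
(B,P): not NE [P2→Q gives 10>7]
(B,Q): NE
(C,P): not NE [P1→B gives 5>1; P2→Q gives 9>7]
(C,Q): NE
(D,P): not NE [P1→B gives 5>0; P2→Q gives 4>3]
(D,Q): not NE [P1→C gives 6>5]

Nash profiles: (B,Q), (C,Q)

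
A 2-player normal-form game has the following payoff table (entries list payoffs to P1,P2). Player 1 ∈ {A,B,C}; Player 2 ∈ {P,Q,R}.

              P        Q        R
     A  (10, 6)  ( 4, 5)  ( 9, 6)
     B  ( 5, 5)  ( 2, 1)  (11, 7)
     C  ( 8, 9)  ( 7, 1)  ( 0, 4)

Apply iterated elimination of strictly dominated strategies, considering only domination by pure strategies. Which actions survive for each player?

Remaining: P1:{A,B} P2:{P,R}

P2 drop Q (P beats it: A:6>5 B:5>1 C:9>1)
P1 drop C (A beats it: P:10>8 R:9>0)
P1→{A,B} P2→{P,R}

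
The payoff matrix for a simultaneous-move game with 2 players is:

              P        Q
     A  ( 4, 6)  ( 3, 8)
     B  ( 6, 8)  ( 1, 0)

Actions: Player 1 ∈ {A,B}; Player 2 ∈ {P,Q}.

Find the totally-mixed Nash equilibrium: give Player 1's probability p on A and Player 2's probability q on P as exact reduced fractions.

P1 indiff ⇒ q·4+(1-q)·3 = q·6+(1-q)·1 ⇒ q(-2) = (1-q)(-2) ⇒ q = 1/2
P2 indiff ⇒ p·6+(1-p)·8 = p·8+(1-p)·0 ⇒ p(-2) = (1-p)(-8) ⇒ p = 4/5

P1 mixes 4/5 on A; P2 mixes 1/2 on P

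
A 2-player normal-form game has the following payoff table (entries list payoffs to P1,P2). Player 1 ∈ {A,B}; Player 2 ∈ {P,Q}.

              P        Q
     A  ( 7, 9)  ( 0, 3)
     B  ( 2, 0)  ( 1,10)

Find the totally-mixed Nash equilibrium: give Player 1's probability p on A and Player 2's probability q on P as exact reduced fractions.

(p,q) = (5/8, 1/6)

P1 indiff ⇒ q·7+(1-q)·0 = q·2+(1-q)·1 ⇒ q(5) = (1-q)(1) ⇒ q = 1/6
P2 indiff ⇒ p·9+(1-p)·0 = p·3+(1-p)·10 ⇒ p(6) = (1-p)(10) ⇒ p = 5/8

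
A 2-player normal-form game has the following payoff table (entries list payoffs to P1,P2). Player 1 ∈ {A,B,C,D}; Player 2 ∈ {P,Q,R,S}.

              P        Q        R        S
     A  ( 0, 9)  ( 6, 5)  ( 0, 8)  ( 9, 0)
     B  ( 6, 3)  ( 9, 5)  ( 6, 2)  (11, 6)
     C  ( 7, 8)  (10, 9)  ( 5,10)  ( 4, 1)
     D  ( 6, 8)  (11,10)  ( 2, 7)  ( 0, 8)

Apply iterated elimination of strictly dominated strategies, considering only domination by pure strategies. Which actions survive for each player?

IESDS → P1:{B,C,D} P2:{Q,R,S}

P1 drop A (B beats it: P:6>0 Q:9>6 R:6>0 S:11>9)
P2 drop P (Q beats it: B:5>3 C:9>8 D:10>8)
P1→{B,C,D} P2→{Q,R,S}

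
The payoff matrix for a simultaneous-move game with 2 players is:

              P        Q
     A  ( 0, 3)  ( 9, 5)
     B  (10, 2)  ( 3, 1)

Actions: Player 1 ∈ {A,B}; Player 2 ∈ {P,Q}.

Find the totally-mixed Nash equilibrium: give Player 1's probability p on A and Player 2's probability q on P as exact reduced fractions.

P1 indiff ⇒ q·0+(1-q)·9 = q·10+(1-q)·3 ⇒ q(-10) = (1-q)(-6) ⇒ q = 3/8
P2 indiff ⇒ p·3+(1-p)·2 = p·5+(1-p)·1 ⇒ p(-2) = (1-p)(-1) ⇒ p = 1/3

p=1/3, q=3/8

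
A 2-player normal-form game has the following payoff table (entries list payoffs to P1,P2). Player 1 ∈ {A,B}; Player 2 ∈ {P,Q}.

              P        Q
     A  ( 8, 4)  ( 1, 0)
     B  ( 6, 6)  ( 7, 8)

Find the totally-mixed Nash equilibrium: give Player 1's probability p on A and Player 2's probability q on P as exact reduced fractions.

(p,q) = (1/3, 3/4)

P1 indiff ⇒ q·8+(1-q)·1 = q·6+(1-q)·7 ⇒ q(2) = (1-q)(6) ⇒ q = 3/4
P2 indiff ⇒ p·4+(1-p)·6 = p·0+(1-p)·8 ⇒ p(4) = (1-p)(2) ⇒ p = 1/3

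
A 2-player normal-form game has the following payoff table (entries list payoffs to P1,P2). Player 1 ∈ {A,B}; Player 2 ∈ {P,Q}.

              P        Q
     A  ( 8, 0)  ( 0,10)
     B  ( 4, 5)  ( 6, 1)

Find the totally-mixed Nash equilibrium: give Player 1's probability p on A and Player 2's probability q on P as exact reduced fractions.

P1 mixes 2/7 on A; P2 mixes 3/5 on P

P1 indiff ⇒ q·8+(1-q)·0 = q·4+(1-q)·6 ⇒ q(4) = (1-q)(6) ⇒ q = 3/5
P2 indiff ⇒ p·0+(1-p)·5 = p·10+(1-p)·1 ⇒ p(-10) = (1-p)(-4) ⇒ p = 2/7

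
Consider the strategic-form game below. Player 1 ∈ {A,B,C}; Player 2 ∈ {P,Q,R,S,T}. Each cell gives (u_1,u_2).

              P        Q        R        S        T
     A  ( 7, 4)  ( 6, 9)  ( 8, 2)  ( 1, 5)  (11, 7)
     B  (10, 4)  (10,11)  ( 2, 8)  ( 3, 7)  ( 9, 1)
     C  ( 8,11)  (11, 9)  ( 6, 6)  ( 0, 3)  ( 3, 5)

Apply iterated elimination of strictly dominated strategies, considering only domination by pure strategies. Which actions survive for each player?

P2 drop R (Q beats it: A:9>2 B:11>8 C:9>6)
P2 drop S (Q beats it: A:9>5 B:11>7 C:9>3)
P2 drop T (Q beats it: A:9>7 B:11>1 C:9>5)
P1 drop A (B beats it: P:10>7 Q:10>6)
P1→{B,C} P2→{P,Q}

Remaining: P1:{B,C} P2:{P,Q}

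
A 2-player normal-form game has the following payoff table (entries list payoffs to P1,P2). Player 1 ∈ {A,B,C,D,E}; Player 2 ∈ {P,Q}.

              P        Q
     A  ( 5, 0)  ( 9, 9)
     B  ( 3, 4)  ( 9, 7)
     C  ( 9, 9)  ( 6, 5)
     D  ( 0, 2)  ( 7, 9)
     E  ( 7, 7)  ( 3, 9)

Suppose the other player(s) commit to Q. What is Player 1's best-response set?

u_1(A vs Q) = 9
u_1(B vs Q) = 9
u_1(C vs Q) = 6
u_1(D vs Q) = 7
u_1(E vs Q) = 3
max payoff 9 at {A,B}

BR_1 = {A,B}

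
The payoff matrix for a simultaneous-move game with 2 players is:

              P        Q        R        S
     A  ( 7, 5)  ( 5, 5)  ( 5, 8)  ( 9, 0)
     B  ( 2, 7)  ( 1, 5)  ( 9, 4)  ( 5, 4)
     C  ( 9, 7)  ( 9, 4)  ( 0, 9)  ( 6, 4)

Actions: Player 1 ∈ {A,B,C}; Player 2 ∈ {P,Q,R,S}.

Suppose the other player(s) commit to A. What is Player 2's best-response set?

u_2(P vs A) = 5
u_2(Q vs A) = 5
u_2(R vs A) = 8
u_2(S vs A) = 0
max payoff 8 at {R}

BR_2 = {R}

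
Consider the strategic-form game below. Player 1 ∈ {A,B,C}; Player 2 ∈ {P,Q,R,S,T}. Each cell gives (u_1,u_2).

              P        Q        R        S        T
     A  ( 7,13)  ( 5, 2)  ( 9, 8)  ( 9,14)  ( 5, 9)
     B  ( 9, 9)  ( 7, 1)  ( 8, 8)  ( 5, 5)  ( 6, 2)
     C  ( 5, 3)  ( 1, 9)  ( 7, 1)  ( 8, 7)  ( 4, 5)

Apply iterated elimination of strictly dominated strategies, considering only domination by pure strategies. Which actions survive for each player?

P1 drop C (A beats it: P:7>5 Q:5>1 R:9>7 S:9>8 T:5>4)
P2 drop Q (P beats it: A:13>2 B:9>1)
P2 drop R (P beats it: A:13>8 B:9>8)
P2 drop T (P beats it: A:13>9 B:9>2)
P1→{A,B} P2→{P,S}

Remaining: P1:{A,B} P2:{P,S}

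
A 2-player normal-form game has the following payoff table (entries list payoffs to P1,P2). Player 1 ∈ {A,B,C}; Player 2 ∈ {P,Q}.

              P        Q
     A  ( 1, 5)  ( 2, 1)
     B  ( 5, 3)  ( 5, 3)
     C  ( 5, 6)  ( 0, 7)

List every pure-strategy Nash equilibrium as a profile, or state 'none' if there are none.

(A,P): not NE [P1→C gives 5>1]
(A,Q): not NE [P1→B gives 5>2; P2→P gives 5>1]
(B,P): NE
(B,Q): NE
(C,P): not NE [P2→Q gives 7>6]
(C,Q): not NE [P1→B gives 5>0]

NE set: (B,P), (B,Q)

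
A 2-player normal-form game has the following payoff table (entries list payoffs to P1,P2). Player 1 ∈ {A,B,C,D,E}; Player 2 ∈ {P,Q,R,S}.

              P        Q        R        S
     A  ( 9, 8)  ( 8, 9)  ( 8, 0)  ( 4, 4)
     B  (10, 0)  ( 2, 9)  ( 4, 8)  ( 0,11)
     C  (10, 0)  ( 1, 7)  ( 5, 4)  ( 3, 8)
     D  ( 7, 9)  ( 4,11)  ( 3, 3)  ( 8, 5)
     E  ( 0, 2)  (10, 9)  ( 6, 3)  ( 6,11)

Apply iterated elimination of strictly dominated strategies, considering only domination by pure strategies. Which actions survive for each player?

P2 drop P (Q beats it: A:9>8 B:9>0 C:7>0 D:11>9 E:9>2)
P1 drop B (A beats it: Q:8>2 R:8>4 S:4>0)
P1 drop C (A beats it: Q:8>1 R:8>5 S:4>3)
P2 drop R (Q beats it: A:9>0 D:11>3 E:9>3)
P1 drop A (E beats it: Q:10>8 S:6>4)
P1→{D,E} P2→{Q,S}

Survivors P1:{D,E} P2:{Q,S}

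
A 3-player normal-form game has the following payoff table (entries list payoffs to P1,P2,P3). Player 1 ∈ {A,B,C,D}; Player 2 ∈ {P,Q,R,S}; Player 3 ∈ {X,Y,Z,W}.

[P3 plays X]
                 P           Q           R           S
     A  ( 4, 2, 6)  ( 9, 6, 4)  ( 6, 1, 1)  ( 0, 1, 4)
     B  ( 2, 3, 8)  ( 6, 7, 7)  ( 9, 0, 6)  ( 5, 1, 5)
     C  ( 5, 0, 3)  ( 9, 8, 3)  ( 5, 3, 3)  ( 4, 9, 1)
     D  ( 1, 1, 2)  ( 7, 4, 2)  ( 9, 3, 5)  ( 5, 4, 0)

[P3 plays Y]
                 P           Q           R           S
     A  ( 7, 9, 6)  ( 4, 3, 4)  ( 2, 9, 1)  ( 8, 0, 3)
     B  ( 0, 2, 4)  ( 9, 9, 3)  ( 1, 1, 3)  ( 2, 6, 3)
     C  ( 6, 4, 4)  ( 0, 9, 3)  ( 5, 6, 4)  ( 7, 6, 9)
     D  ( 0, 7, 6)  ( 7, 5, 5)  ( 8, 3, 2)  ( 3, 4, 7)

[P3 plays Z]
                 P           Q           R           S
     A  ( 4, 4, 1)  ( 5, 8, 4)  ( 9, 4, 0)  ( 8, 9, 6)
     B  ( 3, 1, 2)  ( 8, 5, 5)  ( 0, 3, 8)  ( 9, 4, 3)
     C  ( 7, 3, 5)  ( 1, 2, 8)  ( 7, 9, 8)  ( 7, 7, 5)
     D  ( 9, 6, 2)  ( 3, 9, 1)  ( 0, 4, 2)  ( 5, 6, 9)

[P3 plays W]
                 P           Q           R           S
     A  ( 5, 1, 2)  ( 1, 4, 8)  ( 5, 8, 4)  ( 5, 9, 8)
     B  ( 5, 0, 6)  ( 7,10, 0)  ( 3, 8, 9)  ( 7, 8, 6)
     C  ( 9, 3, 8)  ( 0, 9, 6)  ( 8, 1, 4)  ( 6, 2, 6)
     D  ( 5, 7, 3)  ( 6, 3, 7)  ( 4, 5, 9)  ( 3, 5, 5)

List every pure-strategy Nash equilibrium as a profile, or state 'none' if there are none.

(A,P,X): not NE [P1→C gives 5>4; P2→Q gives 6>2]
(A,P,Y): NE
(A,P,Z): not NE [P1→D gives 9>4; P2→S gives 9>4; P3→Y gives 6>1]
(A,P,W): not NE [P1→C gives 9>5; P2→S gives 9>1; P3→Y gives 6>2]
(A,Q,X): not NE [P3→W gives 8>4]
(A,Q,Y): not NE [P1→B gives 9>4; P2→R gives 9>3; P3→W gives 8>4]
(A,Q,Z): not NE [P1→B gives 8>5; P2→S gives 9>8; P3→W gives 8>4]
(A,Q,W): not NE [P1→B gives 7>1; P2→S gives 9>4]
(A,R,X): not NE [P1→D gives 9>6; P2→Q gives 6>1; P3→W gives 4>1]
(A,R,Y): not NE [P1→D gives 8>2; P3→W gives 4>1]
(A,R,Z): not NE [P2→S gives 9>4; P3→W gives 4>0]
(A,R,W): not NE [P1→C gives 8>5; P2→S gives 9>8]
(A,S,X): not NE [P1→D gives 5>0; P2→Q gives 6>1; P3→W gives 8>4]
(A,S,Y): not NE [P2→R gives 9>0; P3→W gives 8>3]
(A,S,Z): not NE [P1→B gives 9>8; P3→W gives 8>6]
(A,S,W): not NE [P1→B gives 7>5]
(B,P,X): not NE [P1→C gives 5>2; P2→Q gives 7>3]
(B,P,Y): not NE [P1→A gives 7>0; P2→Q gives 9>2; P3→X gives 8>4]
(B,P,Z): not NE [P1→D gives 9>3; P2→Q gives 5>1; P3→X gives 8>2]
(B,P,W): not NE [P1→C gives 9>5; P2→Q gives 10>0; P3→X gives 8>6]
(B,Q,X): not NE [P1→C gives 9>6]
(B,Q,Y): not NE [P3→X gives 7>3]
(B,Q,Z): not NE [P3→X gives 7>5]
(B,Q,W): not NE [P3→X gives 7>0]
(B,R,X): not NE [P2→Q gives 7>0; P3→W gives 9>6]
(B,R,Y): not NE [P1→D gives 8>1; P2→Q gives 9>1; P3→W gives 9>3]
(B,R,Z): not NE [P1→A gives 9>0; P2→Q gives 5>3; P3→W gives 9>8]
(B,R,W): not NE [P1→C gives 8>3; P2→Q gives 10>8]
(B,S,X): not NE [P2→Q gives 7>1; P3→W gives 6>5]
(B,S,Y): not NE [P1→A gives 8>2; P2→Q gives 9>6; P3→W gives 6>3]
(B,S,Z): not NE [P2→Q gives 5>4; P3→W gives 6>3]
(B,S,W): not NE [P2→Q gives 10>8]
(C,P,X): not NE [P2→S gives 9>0; P3→W gives 8>3]
(C,P,Y): not NE [P1→A gives 7>6; P2→Q gives 9>4; P3→W gives 8>4]
(C,P,Z): not NE [P1→D gives 9>7; P2→R gives 9>3; P3→W gives 8>5]
(C,P,W): not NE [P2→Q gives 9>3]
(C,Q,X): not NE [P2→S gives 9>8; P3→Z gives 8>3]
(C,Q,Y): not NE [P1→B gives 9>0; P3→Z gives 8>3]
(C,Q,Z): not NE [P1→B gives 8>1; P2→R gives 9>2]
(C,Q,W): not NE [P1→B gives 7>0; P3→Z gives 8>6]
(C,R,X): not NE [P1→D gives 9>5; P2→S gives 9>3; P3→Z gives 8>3]
(C,R,Y): not NE [P1→D gives 8>5; P2→Q gives 9>6; P3→Z gives 8>4]
(C,R,Z): not NE [P1→A gives 9>7]
(C,R,W): not NE [P2→Q gives 9>1; P3→Z gives 8>4]
(C,S,X): not NE [P1→D gives 5>4; P3→Y gives 9>1]
(C,S,Y): not NE [P1→A gives 8>7; P2→Q gives 9>6]
(C,S,Z): not NE [P1→B gives 9>7; P2→R gives 9>7; P3→Y gives 9>5]
(C,S,W): not NE [P1→B gives 7>6; P2→Q gives 9>2; P3→Y gives 9>6]
(D,P,X): not NE [P1→C gives 5>1; P2→S gives 4>1; P3→Y gives 6>2]
(D,P,Y): not NE [P1→A gives 7>0]
(D,P,Z): not NE [P2→Q gives 9>6; P3→Y gives 6>2]
(D,P,W): not NE [P1→C gives 9>5; P3→Y gives 6>3]
(D,Q,X): not NE [P1→C gives 9>7; P3→W gives 7>2]
(D,Q,Y): not NE [P1→B gives 9>7; P2→P gives 7>5; P3→W gives 7>5]
(D,Q,Z): not NE [P1→B gives 8>3; P3→W gives 7>1]
(D,Q,W): not NE [P1→B gives 7>6; P2→P gives 7>3]
(D,R,X): not NE [P2→S gives 4>3; P3→W gives 9>5]
(D,R,Y): not NE [P2→P gives 7>3; P3→W gives 9>2]
(D,R,Z): not NE [P1→A gives 9>0; P2→Q gives 9>4; P3→W gives 9>2]
(D,R,W): not NE [P1→C gives 8>4; P2→P gives 7>5]
(D,S,X): not NE [P3→Z gives 9>0]
(D,S,Y): not NE [P1→A gives 8>3; P2→P gives 7>4; P3→Z gives 9>7]
(D,S,Z): not NE [P1→B gives 9>5; P2→Q gives 9>6]
(D,S,W): not NE [P1→B gives 7>3; P2→P gives 7>5; P3→Z gives 9>5]

NE set: (A,P,Y)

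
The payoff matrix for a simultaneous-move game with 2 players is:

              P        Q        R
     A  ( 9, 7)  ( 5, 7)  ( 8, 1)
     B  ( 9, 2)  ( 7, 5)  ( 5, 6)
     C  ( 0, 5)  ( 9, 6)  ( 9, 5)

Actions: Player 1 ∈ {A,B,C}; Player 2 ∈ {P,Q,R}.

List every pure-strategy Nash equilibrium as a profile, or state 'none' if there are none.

NE set: (A,P), (C,Q)

(A,P): NE
(A,Q): not NE [P1→C gives 9>5]
(A,R): not NE [P1→C gives 9>8; P2→Q gives 7>1]
(B,P): not NE [P2→R gives 6>2]
(B,Q): not NE [P1→C gives 9>7; P2→R gives 6>5]
(B,R): not NE [P1→C gives 9>5]
(C,P): not NE [P1→B gives 9>0; P2→Q gives 6>5]
(C,Q): NE
(C,R): not NE [P2→Q gives 6>5]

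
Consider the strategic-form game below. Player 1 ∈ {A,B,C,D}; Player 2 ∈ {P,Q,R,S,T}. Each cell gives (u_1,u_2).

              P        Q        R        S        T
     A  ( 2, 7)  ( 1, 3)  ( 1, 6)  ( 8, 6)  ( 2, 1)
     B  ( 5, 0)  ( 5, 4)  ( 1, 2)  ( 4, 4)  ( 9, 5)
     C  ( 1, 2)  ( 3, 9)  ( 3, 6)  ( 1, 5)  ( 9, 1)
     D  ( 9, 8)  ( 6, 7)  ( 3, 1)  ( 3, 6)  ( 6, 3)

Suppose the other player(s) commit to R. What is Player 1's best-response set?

u_1(A vs R) = 1
u_1(B vs R) = 1
u_1(C vs R) = 3
u_1(D vs R) = 3
max payoff 3 at {C,D}

BR_1 = {C,D}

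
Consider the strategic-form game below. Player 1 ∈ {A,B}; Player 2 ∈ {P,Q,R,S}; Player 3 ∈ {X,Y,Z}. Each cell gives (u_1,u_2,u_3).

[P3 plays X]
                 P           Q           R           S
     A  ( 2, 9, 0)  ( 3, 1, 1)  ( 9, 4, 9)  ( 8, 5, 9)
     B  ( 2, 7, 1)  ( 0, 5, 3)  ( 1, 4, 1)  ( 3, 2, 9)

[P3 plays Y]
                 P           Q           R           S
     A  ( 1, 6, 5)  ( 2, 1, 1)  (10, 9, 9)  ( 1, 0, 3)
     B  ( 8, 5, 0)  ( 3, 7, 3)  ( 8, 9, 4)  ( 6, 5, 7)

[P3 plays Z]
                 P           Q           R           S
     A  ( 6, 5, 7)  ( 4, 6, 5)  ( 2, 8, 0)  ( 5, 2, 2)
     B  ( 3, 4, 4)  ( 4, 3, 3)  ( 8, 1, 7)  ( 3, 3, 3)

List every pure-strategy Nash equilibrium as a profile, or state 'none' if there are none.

(A,P,X): not NE [P3→Z gives 7>0]
(A,P,Y): not NE [P1→B gives 8>1; P2→R gives 9>6; P3→Z gives 7>5]
(A,P,Z): not NE [P2→R gives 8>5]
(A,Q,X): not NE [P2→P gives 9>1; P3→Z gives 5>1]
(A,Q,Y): not NE [P1→B gives 3>2; P2→R gives 9>1; P3→Z gives 5>1]
(A,Q,Z): not NE [P2→R gives 8>6]
(A,R,X): not NE [P2→P gives 9>4]
(A,R,Y): NE
(A,R,Z): not NE [P1→B gives 8>2; P3→Y gives 9>0]
(A,S,X): not NE [P2→P gives 9>5]
(A,S,Y): not NE [P1→B gives 6>1; P2→R gives 9>0; P3→X gives 9>3]
(A,S,Z): not NE [P2→R gives 8>2; P3→X gives 9>2]
(B,P,X): not NE [P3→Z gives 4>1]
(B,P,Y): not NE [P2→R gives 9>5; P3→Z gives 4>0]
(B,P,Z): not NE [P1→A gives 6>3]
(B,Q,X): not NE [P1→A gives 3>0; P2→P gives 7>5]
(B,Q,Y): not NE [P2→R gives 9>7]
(B,Q,Z): not NE [P2→P gives 4>3]
(B,R,X): not NE [P1→A gives 9>1; P2→P gives 7>4; P3→Z gives 7>1]
(B,R,Y): not NE [P1→A gives 10>8; P3→Z gives 7>4]
(B,R,Z): not NE [P2→P gives 4>1]
(B,S,X): not NE [P1→A gives 8>3; P2→P gives 7>2]
(B,S,Y): not NE [P2→R gives 9>5; P3→X gives 9>7]
(B,S,Z): not NE [P1→A gives 5>3; P2→P gives 4>3; P3→X gives 9>3]

Nash profiles: (A,R,Y)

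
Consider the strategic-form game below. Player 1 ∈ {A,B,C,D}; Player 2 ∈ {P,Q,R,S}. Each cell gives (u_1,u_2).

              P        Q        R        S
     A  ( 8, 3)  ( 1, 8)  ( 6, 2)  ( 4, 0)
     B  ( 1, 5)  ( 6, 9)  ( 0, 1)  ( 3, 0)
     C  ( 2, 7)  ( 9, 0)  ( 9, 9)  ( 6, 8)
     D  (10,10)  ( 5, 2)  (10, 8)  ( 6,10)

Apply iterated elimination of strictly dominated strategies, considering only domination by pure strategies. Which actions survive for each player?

Remaining: P1:{C,D} P2:{P,R,S}

P1 drop A (D beats it: P:10>8 Q:5>1 R:10>6 S:6>4)
P1 drop B (C beats it: P:2>1 Q:9>6 R:9>0 S:6>3)
P2 drop Q (P beats it: C:7>0 D:10>2)
P1→{C,D} P2→{P,R,S}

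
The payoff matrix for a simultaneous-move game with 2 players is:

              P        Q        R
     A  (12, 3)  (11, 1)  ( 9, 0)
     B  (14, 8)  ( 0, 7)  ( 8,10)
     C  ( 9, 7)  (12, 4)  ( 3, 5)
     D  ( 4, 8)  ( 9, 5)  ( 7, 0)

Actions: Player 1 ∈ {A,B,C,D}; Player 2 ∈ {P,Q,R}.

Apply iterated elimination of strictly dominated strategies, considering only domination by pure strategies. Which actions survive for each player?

P1 drop D (A beats it: P:12>4 Q:11>9 R:9>7)
P2 drop Q (P beats it: A:3>1 B:8>7 C:7>4)
P1 drop C (A beats it: P:12>9 R:9>3)
P1→{A,B} P2→{P,R}

Remaining: P1:{A,B} P2:{P,R}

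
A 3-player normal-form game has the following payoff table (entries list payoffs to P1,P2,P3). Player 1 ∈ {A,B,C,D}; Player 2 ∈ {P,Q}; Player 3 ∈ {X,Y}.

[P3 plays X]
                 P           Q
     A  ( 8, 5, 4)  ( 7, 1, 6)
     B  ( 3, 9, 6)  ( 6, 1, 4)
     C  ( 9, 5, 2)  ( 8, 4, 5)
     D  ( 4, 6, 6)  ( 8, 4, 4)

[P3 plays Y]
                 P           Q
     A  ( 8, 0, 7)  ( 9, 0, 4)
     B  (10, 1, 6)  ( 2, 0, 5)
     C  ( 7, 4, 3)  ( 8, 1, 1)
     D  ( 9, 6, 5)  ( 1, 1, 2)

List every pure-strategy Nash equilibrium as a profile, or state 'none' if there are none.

PSNE = {(B,P,Y)}

(A,P,X): not NE [P1→C gives 9>8; P3→Y gives 7>4]
(A,P,Y): not NE [P1→B gives 10>8]
(A,Q,X): not NE [P1→D gives 8>7; P2→P gives 5>1]
(A,Q,Y): not NE [P3→X gives 6>4]
(B,P,X): not NE [P1→C gives 9>3]
(B,P,Y): NE
(B,Q,X): not NE [P1→D gives 8>6; P2→P gives 9>1; P3→Y gives 5>4]
(B,Q,Y): not NE [P1→A gives 9>2; P2→P gives 1>0]
(C,P,X): not NE [P3→Y gives 3>2]
(C,P,Y): not NE [P1→B gives 10>7]
(C,Q,X): not NE [P2→P gives 5>4]
(C,Q,Y): not NE [P1→A gives 9>8; P2→P gives 4>1; P3→X gives 5>1]
(D,P,X): not NE [P1→C gives 9>4]
(D,P,Y): not NE [P1→B gives 10>9; P3→X gives 6>5]
(D,Q,X): not NE [P2→P gives 6>4]
(D,Q,Y): not NE [P1→A gives 9>1; P2→P gives 6>1; P3→X gives 4>2]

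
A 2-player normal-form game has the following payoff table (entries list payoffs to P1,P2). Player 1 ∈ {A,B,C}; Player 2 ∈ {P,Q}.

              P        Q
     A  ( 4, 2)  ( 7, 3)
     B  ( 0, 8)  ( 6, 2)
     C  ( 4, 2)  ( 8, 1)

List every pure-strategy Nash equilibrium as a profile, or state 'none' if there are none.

(A,P): not NE [P2→Q gives 3>2]
(A,Q): not NE [P1→C gives 8>7]
(B,P): not NE [P1→C gives 4>0]
(B,Q): not NE [P1→C gives 8>6; P2→P gives 8>2]
(C,P): NE
(C,Q): not NE [P2→P gives 2>1]

NE set: (C,P)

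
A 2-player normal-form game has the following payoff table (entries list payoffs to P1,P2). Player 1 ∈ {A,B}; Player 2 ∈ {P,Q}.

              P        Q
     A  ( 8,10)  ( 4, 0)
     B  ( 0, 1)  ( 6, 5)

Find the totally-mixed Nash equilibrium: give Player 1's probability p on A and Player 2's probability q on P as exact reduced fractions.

(p,q) = (2/7, 1/5)

P1 indiff ⇒ q·8+(1-q)·4 = q·0+(1-q)·6 ⇒ q(8) = (1-q)(2) ⇒ q = 1/5
P2 indiff ⇒ p·10+(1-p)·1 = p·0+(1-p)·5 ⇒ p(10) = (1-p)(4) ⇒ p = 2/7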